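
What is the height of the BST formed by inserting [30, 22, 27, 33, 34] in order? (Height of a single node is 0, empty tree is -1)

Insertion order: [30, 22, 27, 33, 34]
Tree (level-order array): [30, 22, 33, None, 27, None, 34]
Compute height bottom-up (empty subtree = -1):
  height(27) = 1 + max(-1, -1) = 0
  height(22) = 1 + max(-1, 0) = 1
  height(34) = 1 + max(-1, -1) = 0
  height(33) = 1 + max(-1, 0) = 1
  height(30) = 1 + max(1, 1) = 2
Height = 2


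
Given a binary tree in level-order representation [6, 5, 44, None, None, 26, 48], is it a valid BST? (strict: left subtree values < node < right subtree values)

Level-order array: [6, 5, 44, None, None, 26, 48]
Validate using subtree bounds (lo, hi): at each node, require lo < value < hi,
then recurse left with hi=value and right with lo=value.
Preorder trace (stopping at first violation):
  at node 6 with bounds (-inf, +inf): OK
  at node 5 with bounds (-inf, 6): OK
  at node 44 with bounds (6, +inf): OK
  at node 26 with bounds (6, 44): OK
  at node 48 with bounds (44, +inf): OK
No violation found at any node.
Result: Valid BST


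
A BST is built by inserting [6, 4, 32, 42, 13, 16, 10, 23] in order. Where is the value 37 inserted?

Starting tree (level order): [6, 4, 32, None, None, 13, 42, 10, 16, None, None, None, None, None, 23]
Insertion path: 6 -> 32 -> 42
Result: insert 37 as left child of 42
Final tree (level order): [6, 4, 32, None, None, 13, 42, 10, 16, 37, None, None, None, None, 23]


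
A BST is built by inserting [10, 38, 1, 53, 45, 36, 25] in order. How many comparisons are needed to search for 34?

Search path for 34: 10 -> 38 -> 36 -> 25
Found: False
Comparisons: 4


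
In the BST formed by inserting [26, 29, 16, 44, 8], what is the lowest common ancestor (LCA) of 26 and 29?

Tree insertion order: [26, 29, 16, 44, 8]
Tree (level-order array): [26, 16, 29, 8, None, None, 44]
In a BST, the LCA of p=26, q=29 is the first node v on the
root-to-leaf path with p <= v <= q (go left if both < v, right if both > v).
Walk from root:
  at 26: 26 <= 26 <= 29, this is the LCA
LCA = 26


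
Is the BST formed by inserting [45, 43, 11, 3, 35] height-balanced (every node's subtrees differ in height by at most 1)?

Tree (level-order array): [45, 43, None, 11, None, 3, 35]
Definition: a tree is height-balanced if, at every node, |h(left) - h(right)| <= 1 (empty subtree has height -1).
Bottom-up per-node check:
  node 3: h_left=-1, h_right=-1, diff=0 [OK], height=0
  node 35: h_left=-1, h_right=-1, diff=0 [OK], height=0
  node 11: h_left=0, h_right=0, diff=0 [OK], height=1
  node 43: h_left=1, h_right=-1, diff=2 [FAIL (|1--1|=2 > 1)], height=2
  node 45: h_left=2, h_right=-1, diff=3 [FAIL (|2--1|=3 > 1)], height=3
Node 43 violates the condition: |1 - -1| = 2 > 1.
Result: Not balanced


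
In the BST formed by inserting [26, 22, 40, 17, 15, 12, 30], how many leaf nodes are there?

Tree built from: [26, 22, 40, 17, 15, 12, 30]
Tree (level-order array): [26, 22, 40, 17, None, 30, None, 15, None, None, None, 12]
Rule: A leaf has 0 children.
Per-node child counts:
  node 26: 2 child(ren)
  node 22: 1 child(ren)
  node 17: 1 child(ren)
  node 15: 1 child(ren)
  node 12: 0 child(ren)
  node 40: 1 child(ren)
  node 30: 0 child(ren)
Matching nodes: [12, 30]
Count of leaf nodes: 2


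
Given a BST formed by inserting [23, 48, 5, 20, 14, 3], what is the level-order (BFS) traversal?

Tree insertion order: [23, 48, 5, 20, 14, 3]
Tree (level-order array): [23, 5, 48, 3, 20, None, None, None, None, 14]
BFS from the root, enqueuing left then right child of each popped node:
  queue [23] -> pop 23, enqueue [5, 48], visited so far: [23]
  queue [5, 48] -> pop 5, enqueue [3, 20], visited so far: [23, 5]
  queue [48, 3, 20] -> pop 48, enqueue [none], visited so far: [23, 5, 48]
  queue [3, 20] -> pop 3, enqueue [none], visited so far: [23, 5, 48, 3]
  queue [20] -> pop 20, enqueue [14], visited so far: [23, 5, 48, 3, 20]
  queue [14] -> pop 14, enqueue [none], visited so far: [23, 5, 48, 3, 20, 14]
Result: [23, 5, 48, 3, 20, 14]


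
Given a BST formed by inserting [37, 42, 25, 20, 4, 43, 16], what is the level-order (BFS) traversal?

Tree insertion order: [37, 42, 25, 20, 4, 43, 16]
Tree (level-order array): [37, 25, 42, 20, None, None, 43, 4, None, None, None, None, 16]
BFS from the root, enqueuing left then right child of each popped node:
  queue [37] -> pop 37, enqueue [25, 42], visited so far: [37]
  queue [25, 42] -> pop 25, enqueue [20], visited so far: [37, 25]
  queue [42, 20] -> pop 42, enqueue [43], visited so far: [37, 25, 42]
  queue [20, 43] -> pop 20, enqueue [4], visited so far: [37, 25, 42, 20]
  queue [43, 4] -> pop 43, enqueue [none], visited so far: [37, 25, 42, 20, 43]
  queue [4] -> pop 4, enqueue [16], visited so far: [37, 25, 42, 20, 43, 4]
  queue [16] -> pop 16, enqueue [none], visited so far: [37, 25, 42, 20, 43, 4, 16]
Result: [37, 25, 42, 20, 43, 4, 16]


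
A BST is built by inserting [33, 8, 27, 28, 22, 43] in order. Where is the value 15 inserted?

Starting tree (level order): [33, 8, 43, None, 27, None, None, 22, 28]
Insertion path: 33 -> 8 -> 27 -> 22
Result: insert 15 as left child of 22
Final tree (level order): [33, 8, 43, None, 27, None, None, 22, 28, 15]


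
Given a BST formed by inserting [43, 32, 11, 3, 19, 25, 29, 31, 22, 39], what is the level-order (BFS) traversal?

Tree insertion order: [43, 32, 11, 3, 19, 25, 29, 31, 22, 39]
Tree (level-order array): [43, 32, None, 11, 39, 3, 19, None, None, None, None, None, 25, 22, 29, None, None, None, 31]
BFS from the root, enqueuing left then right child of each popped node:
  queue [43] -> pop 43, enqueue [32], visited so far: [43]
  queue [32] -> pop 32, enqueue [11, 39], visited so far: [43, 32]
  queue [11, 39] -> pop 11, enqueue [3, 19], visited so far: [43, 32, 11]
  queue [39, 3, 19] -> pop 39, enqueue [none], visited so far: [43, 32, 11, 39]
  queue [3, 19] -> pop 3, enqueue [none], visited so far: [43, 32, 11, 39, 3]
  queue [19] -> pop 19, enqueue [25], visited so far: [43, 32, 11, 39, 3, 19]
  queue [25] -> pop 25, enqueue [22, 29], visited so far: [43, 32, 11, 39, 3, 19, 25]
  queue [22, 29] -> pop 22, enqueue [none], visited so far: [43, 32, 11, 39, 3, 19, 25, 22]
  queue [29] -> pop 29, enqueue [31], visited so far: [43, 32, 11, 39, 3, 19, 25, 22, 29]
  queue [31] -> pop 31, enqueue [none], visited so far: [43, 32, 11, 39, 3, 19, 25, 22, 29, 31]
Result: [43, 32, 11, 39, 3, 19, 25, 22, 29, 31]


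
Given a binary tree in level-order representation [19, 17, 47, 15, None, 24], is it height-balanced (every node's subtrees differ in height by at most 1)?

Tree (level-order array): [19, 17, 47, 15, None, 24]
Definition: a tree is height-balanced if, at every node, |h(left) - h(right)| <= 1 (empty subtree has height -1).
Bottom-up per-node check:
  node 15: h_left=-1, h_right=-1, diff=0 [OK], height=0
  node 17: h_left=0, h_right=-1, diff=1 [OK], height=1
  node 24: h_left=-1, h_right=-1, diff=0 [OK], height=0
  node 47: h_left=0, h_right=-1, diff=1 [OK], height=1
  node 19: h_left=1, h_right=1, diff=0 [OK], height=2
All nodes satisfy the balance condition.
Result: Balanced


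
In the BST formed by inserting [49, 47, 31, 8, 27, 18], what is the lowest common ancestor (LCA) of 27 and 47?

Tree insertion order: [49, 47, 31, 8, 27, 18]
Tree (level-order array): [49, 47, None, 31, None, 8, None, None, 27, 18]
In a BST, the LCA of p=27, q=47 is the first node v on the
root-to-leaf path with p <= v <= q (go left if both < v, right if both > v).
Walk from root:
  at 49: both 27 and 47 < 49, go left
  at 47: 27 <= 47 <= 47, this is the LCA
LCA = 47


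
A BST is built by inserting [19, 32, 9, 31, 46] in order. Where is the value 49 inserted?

Starting tree (level order): [19, 9, 32, None, None, 31, 46]
Insertion path: 19 -> 32 -> 46
Result: insert 49 as right child of 46
Final tree (level order): [19, 9, 32, None, None, 31, 46, None, None, None, 49]


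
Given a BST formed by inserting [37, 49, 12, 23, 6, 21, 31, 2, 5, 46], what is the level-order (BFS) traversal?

Tree insertion order: [37, 49, 12, 23, 6, 21, 31, 2, 5, 46]
Tree (level-order array): [37, 12, 49, 6, 23, 46, None, 2, None, 21, 31, None, None, None, 5]
BFS from the root, enqueuing left then right child of each popped node:
  queue [37] -> pop 37, enqueue [12, 49], visited so far: [37]
  queue [12, 49] -> pop 12, enqueue [6, 23], visited so far: [37, 12]
  queue [49, 6, 23] -> pop 49, enqueue [46], visited so far: [37, 12, 49]
  queue [6, 23, 46] -> pop 6, enqueue [2], visited so far: [37, 12, 49, 6]
  queue [23, 46, 2] -> pop 23, enqueue [21, 31], visited so far: [37, 12, 49, 6, 23]
  queue [46, 2, 21, 31] -> pop 46, enqueue [none], visited so far: [37, 12, 49, 6, 23, 46]
  queue [2, 21, 31] -> pop 2, enqueue [5], visited so far: [37, 12, 49, 6, 23, 46, 2]
  queue [21, 31, 5] -> pop 21, enqueue [none], visited so far: [37, 12, 49, 6, 23, 46, 2, 21]
  queue [31, 5] -> pop 31, enqueue [none], visited so far: [37, 12, 49, 6, 23, 46, 2, 21, 31]
  queue [5] -> pop 5, enqueue [none], visited so far: [37, 12, 49, 6, 23, 46, 2, 21, 31, 5]
Result: [37, 12, 49, 6, 23, 46, 2, 21, 31, 5]


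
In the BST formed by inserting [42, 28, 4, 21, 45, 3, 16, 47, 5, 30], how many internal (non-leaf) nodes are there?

Tree built from: [42, 28, 4, 21, 45, 3, 16, 47, 5, 30]
Tree (level-order array): [42, 28, 45, 4, 30, None, 47, 3, 21, None, None, None, None, None, None, 16, None, 5]
Rule: An internal node has at least one child.
Per-node child counts:
  node 42: 2 child(ren)
  node 28: 2 child(ren)
  node 4: 2 child(ren)
  node 3: 0 child(ren)
  node 21: 1 child(ren)
  node 16: 1 child(ren)
  node 5: 0 child(ren)
  node 30: 0 child(ren)
  node 45: 1 child(ren)
  node 47: 0 child(ren)
Matching nodes: [42, 28, 4, 21, 16, 45]
Count of internal (non-leaf) nodes: 6


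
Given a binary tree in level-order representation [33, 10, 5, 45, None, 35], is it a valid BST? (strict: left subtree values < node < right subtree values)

Level-order array: [33, 10, 5, 45, None, 35]
Validate using subtree bounds (lo, hi): at each node, require lo < value < hi,
then recurse left with hi=value and right with lo=value.
Preorder trace (stopping at first violation):
  at node 33 with bounds (-inf, +inf): OK
  at node 10 with bounds (-inf, 33): OK
  at node 45 with bounds (-inf, 10): VIOLATION
Node 45 violates its bound: not (-inf < 45 < 10).
Result: Not a valid BST


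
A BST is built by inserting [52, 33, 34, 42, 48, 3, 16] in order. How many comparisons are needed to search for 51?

Search path for 51: 52 -> 33 -> 34 -> 42 -> 48
Found: False
Comparisons: 5


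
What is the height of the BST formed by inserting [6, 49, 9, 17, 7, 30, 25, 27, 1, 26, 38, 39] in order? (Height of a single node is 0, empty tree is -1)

Insertion order: [6, 49, 9, 17, 7, 30, 25, 27, 1, 26, 38, 39]
Tree (level-order array): [6, 1, 49, None, None, 9, None, 7, 17, None, None, None, 30, 25, 38, None, 27, None, 39, 26]
Compute height bottom-up (empty subtree = -1):
  height(1) = 1 + max(-1, -1) = 0
  height(7) = 1 + max(-1, -1) = 0
  height(26) = 1 + max(-1, -1) = 0
  height(27) = 1 + max(0, -1) = 1
  height(25) = 1 + max(-1, 1) = 2
  height(39) = 1 + max(-1, -1) = 0
  height(38) = 1 + max(-1, 0) = 1
  height(30) = 1 + max(2, 1) = 3
  height(17) = 1 + max(-1, 3) = 4
  height(9) = 1 + max(0, 4) = 5
  height(49) = 1 + max(5, -1) = 6
  height(6) = 1 + max(0, 6) = 7
Height = 7


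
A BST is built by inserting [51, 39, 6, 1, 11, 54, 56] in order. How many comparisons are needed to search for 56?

Search path for 56: 51 -> 54 -> 56
Found: True
Comparisons: 3


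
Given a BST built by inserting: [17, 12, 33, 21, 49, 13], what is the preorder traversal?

Tree insertion order: [17, 12, 33, 21, 49, 13]
Tree (level-order array): [17, 12, 33, None, 13, 21, 49]
Preorder traversal: [17, 12, 13, 33, 21, 49]


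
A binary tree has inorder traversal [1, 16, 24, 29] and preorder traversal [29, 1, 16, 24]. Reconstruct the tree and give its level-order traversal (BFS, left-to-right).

Inorder:  [1, 16, 24, 29]
Preorder: [29, 1, 16, 24]
Algorithm: preorder visits root first, so consume preorder in order;
for each root, split the current inorder slice at that value into
left-subtree inorder and right-subtree inorder, then recurse.
Recursive splits:
  root=29; inorder splits into left=[1, 16, 24], right=[]
  root=1; inorder splits into left=[], right=[16, 24]
  root=16; inorder splits into left=[], right=[24]
  root=24; inorder splits into left=[], right=[]
Reconstructed level-order: [29, 1, 16, 24]


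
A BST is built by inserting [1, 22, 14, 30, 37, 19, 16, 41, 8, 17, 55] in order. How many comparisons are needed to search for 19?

Search path for 19: 1 -> 22 -> 14 -> 19
Found: True
Comparisons: 4


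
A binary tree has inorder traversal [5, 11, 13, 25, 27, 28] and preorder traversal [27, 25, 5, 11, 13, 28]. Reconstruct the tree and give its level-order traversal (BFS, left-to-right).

Inorder:  [5, 11, 13, 25, 27, 28]
Preorder: [27, 25, 5, 11, 13, 28]
Algorithm: preorder visits root first, so consume preorder in order;
for each root, split the current inorder slice at that value into
left-subtree inorder and right-subtree inorder, then recurse.
Recursive splits:
  root=27; inorder splits into left=[5, 11, 13, 25], right=[28]
  root=25; inorder splits into left=[5, 11, 13], right=[]
  root=5; inorder splits into left=[], right=[11, 13]
  root=11; inorder splits into left=[], right=[13]
  root=13; inorder splits into left=[], right=[]
  root=28; inorder splits into left=[], right=[]
Reconstructed level-order: [27, 25, 28, 5, 11, 13]


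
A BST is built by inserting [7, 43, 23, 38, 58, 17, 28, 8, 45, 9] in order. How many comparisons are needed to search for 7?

Search path for 7: 7
Found: True
Comparisons: 1


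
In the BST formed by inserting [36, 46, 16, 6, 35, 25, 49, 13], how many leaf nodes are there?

Tree built from: [36, 46, 16, 6, 35, 25, 49, 13]
Tree (level-order array): [36, 16, 46, 6, 35, None, 49, None, 13, 25]
Rule: A leaf has 0 children.
Per-node child counts:
  node 36: 2 child(ren)
  node 16: 2 child(ren)
  node 6: 1 child(ren)
  node 13: 0 child(ren)
  node 35: 1 child(ren)
  node 25: 0 child(ren)
  node 46: 1 child(ren)
  node 49: 0 child(ren)
Matching nodes: [13, 25, 49]
Count of leaf nodes: 3


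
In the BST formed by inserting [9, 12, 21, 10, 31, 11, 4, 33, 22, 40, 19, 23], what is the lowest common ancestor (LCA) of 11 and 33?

Tree insertion order: [9, 12, 21, 10, 31, 11, 4, 33, 22, 40, 19, 23]
Tree (level-order array): [9, 4, 12, None, None, 10, 21, None, 11, 19, 31, None, None, None, None, 22, 33, None, 23, None, 40]
In a BST, the LCA of p=11, q=33 is the first node v on the
root-to-leaf path with p <= v <= q (go left if both < v, right if both > v).
Walk from root:
  at 9: both 11 and 33 > 9, go right
  at 12: 11 <= 12 <= 33, this is the LCA
LCA = 12


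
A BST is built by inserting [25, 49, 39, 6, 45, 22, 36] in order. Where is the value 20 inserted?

Starting tree (level order): [25, 6, 49, None, 22, 39, None, None, None, 36, 45]
Insertion path: 25 -> 6 -> 22
Result: insert 20 as left child of 22
Final tree (level order): [25, 6, 49, None, 22, 39, None, 20, None, 36, 45]


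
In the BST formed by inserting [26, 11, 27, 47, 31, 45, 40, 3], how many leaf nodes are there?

Tree built from: [26, 11, 27, 47, 31, 45, 40, 3]
Tree (level-order array): [26, 11, 27, 3, None, None, 47, None, None, 31, None, None, 45, 40]
Rule: A leaf has 0 children.
Per-node child counts:
  node 26: 2 child(ren)
  node 11: 1 child(ren)
  node 3: 0 child(ren)
  node 27: 1 child(ren)
  node 47: 1 child(ren)
  node 31: 1 child(ren)
  node 45: 1 child(ren)
  node 40: 0 child(ren)
Matching nodes: [3, 40]
Count of leaf nodes: 2


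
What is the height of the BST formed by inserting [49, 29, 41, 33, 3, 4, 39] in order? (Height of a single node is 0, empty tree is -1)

Insertion order: [49, 29, 41, 33, 3, 4, 39]
Tree (level-order array): [49, 29, None, 3, 41, None, 4, 33, None, None, None, None, 39]
Compute height bottom-up (empty subtree = -1):
  height(4) = 1 + max(-1, -1) = 0
  height(3) = 1 + max(-1, 0) = 1
  height(39) = 1 + max(-1, -1) = 0
  height(33) = 1 + max(-1, 0) = 1
  height(41) = 1 + max(1, -1) = 2
  height(29) = 1 + max(1, 2) = 3
  height(49) = 1 + max(3, -1) = 4
Height = 4


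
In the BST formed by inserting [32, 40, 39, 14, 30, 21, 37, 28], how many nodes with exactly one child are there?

Tree built from: [32, 40, 39, 14, 30, 21, 37, 28]
Tree (level-order array): [32, 14, 40, None, 30, 39, None, 21, None, 37, None, None, 28]
Rule: These are nodes with exactly 1 non-null child.
Per-node child counts:
  node 32: 2 child(ren)
  node 14: 1 child(ren)
  node 30: 1 child(ren)
  node 21: 1 child(ren)
  node 28: 0 child(ren)
  node 40: 1 child(ren)
  node 39: 1 child(ren)
  node 37: 0 child(ren)
Matching nodes: [14, 30, 21, 40, 39]
Count of nodes with exactly one child: 5


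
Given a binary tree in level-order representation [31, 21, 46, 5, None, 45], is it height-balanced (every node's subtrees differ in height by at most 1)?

Tree (level-order array): [31, 21, 46, 5, None, 45]
Definition: a tree is height-balanced if, at every node, |h(left) - h(right)| <= 1 (empty subtree has height -1).
Bottom-up per-node check:
  node 5: h_left=-1, h_right=-1, diff=0 [OK], height=0
  node 21: h_left=0, h_right=-1, diff=1 [OK], height=1
  node 45: h_left=-1, h_right=-1, diff=0 [OK], height=0
  node 46: h_left=0, h_right=-1, diff=1 [OK], height=1
  node 31: h_left=1, h_right=1, diff=0 [OK], height=2
All nodes satisfy the balance condition.
Result: Balanced


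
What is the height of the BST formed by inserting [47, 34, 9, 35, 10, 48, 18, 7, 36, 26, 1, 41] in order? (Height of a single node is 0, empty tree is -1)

Insertion order: [47, 34, 9, 35, 10, 48, 18, 7, 36, 26, 1, 41]
Tree (level-order array): [47, 34, 48, 9, 35, None, None, 7, 10, None, 36, 1, None, None, 18, None, 41, None, None, None, 26]
Compute height bottom-up (empty subtree = -1):
  height(1) = 1 + max(-1, -1) = 0
  height(7) = 1 + max(0, -1) = 1
  height(26) = 1 + max(-1, -1) = 0
  height(18) = 1 + max(-1, 0) = 1
  height(10) = 1 + max(-1, 1) = 2
  height(9) = 1 + max(1, 2) = 3
  height(41) = 1 + max(-1, -1) = 0
  height(36) = 1 + max(-1, 0) = 1
  height(35) = 1 + max(-1, 1) = 2
  height(34) = 1 + max(3, 2) = 4
  height(48) = 1 + max(-1, -1) = 0
  height(47) = 1 + max(4, 0) = 5
Height = 5


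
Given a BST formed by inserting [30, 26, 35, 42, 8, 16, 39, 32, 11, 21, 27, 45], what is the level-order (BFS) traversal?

Tree insertion order: [30, 26, 35, 42, 8, 16, 39, 32, 11, 21, 27, 45]
Tree (level-order array): [30, 26, 35, 8, 27, 32, 42, None, 16, None, None, None, None, 39, 45, 11, 21]
BFS from the root, enqueuing left then right child of each popped node:
  queue [30] -> pop 30, enqueue [26, 35], visited so far: [30]
  queue [26, 35] -> pop 26, enqueue [8, 27], visited so far: [30, 26]
  queue [35, 8, 27] -> pop 35, enqueue [32, 42], visited so far: [30, 26, 35]
  queue [8, 27, 32, 42] -> pop 8, enqueue [16], visited so far: [30, 26, 35, 8]
  queue [27, 32, 42, 16] -> pop 27, enqueue [none], visited so far: [30, 26, 35, 8, 27]
  queue [32, 42, 16] -> pop 32, enqueue [none], visited so far: [30, 26, 35, 8, 27, 32]
  queue [42, 16] -> pop 42, enqueue [39, 45], visited so far: [30, 26, 35, 8, 27, 32, 42]
  queue [16, 39, 45] -> pop 16, enqueue [11, 21], visited so far: [30, 26, 35, 8, 27, 32, 42, 16]
  queue [39, 45, 11, 21] -> pop 39, enqueue [none], visited so far: [30, 26, 35, 8, 27, 32, 42, 16, 39]
  queue [45, 11, 21] -> pop 45, enqueue [none], visited so far: [30, 26, 35, 8, 27, 32, 42, 16, 39, 45]
  queue [11, 21] -> pop 11, enqueue [none], visited so far: [30, 26, 35, 8, 27, 32, 42, 16, 39, 45, 11]
  queue [21] -> pop 21, enqueue [none], visited so far: [30, 26, 35, 8, 27, 32, 42, 16, 39, 45, 11, 21]
Result: [30, 26, 35, 8, 27, 32, 42, 16, 39, 45, 11, 21]


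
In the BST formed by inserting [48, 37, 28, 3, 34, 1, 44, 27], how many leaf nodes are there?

Tree built from: [48, 37, 28, 3, 34, 1, 44, 27]
Tree (level-order array): [48, 37, None, 28, 44, 3, 34, None, None, 1, 27]
Rule: A leaf has 0 children.
Per-node child counts:
  node 48: 1 child(ren)
  node 37: 2 child(ren)
  node 28: 2 child(ren)
  node 3: 2 child(ren)
  node 1: 0 child(ren)
  node 27: 0 child(ren)
  node 34: 0 child(ren)
  node 44: 0 child(ren)
Matching nodes: [1, 27, 34, 44]
Count of leaf nodes: 4


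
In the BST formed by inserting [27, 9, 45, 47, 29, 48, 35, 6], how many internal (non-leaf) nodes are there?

Tree built from: [27, 9, 45, 47, 29, 48, 35, 6]
Tree (level-order array): [27, 9, 45, 6, None, 29, 47, None, None, None, 35, None, 48]
Rule: An internal node has at least one child.
Per-node child counts:
  node 27: 2 child(ren)
  node 9: 1 child(ren)
  node 6: 0 child(ren)
  node 45: 2 child(ren)
  node 29: 1 child(ren)
  node 35: 0 child(ren)
  node 47: 1 child(ren)
  node 48: 0 child(ren)
Matching nodes: [27, 9, 45, 29, 47]
Count of internal (non-leaf) nodes: 5


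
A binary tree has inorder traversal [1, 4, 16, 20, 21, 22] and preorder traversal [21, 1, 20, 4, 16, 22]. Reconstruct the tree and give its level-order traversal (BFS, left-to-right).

Inorder:  [1, 4, 16, 20, 21, 22]
Preorder: [21, 1, 20, 4, 16, 22]
Algorithm: preorder visits root first, so consume preorder in order;
for each root, split the current inorder slice at that value into
left-subtree inorder and right-subtree inorder, then recurse.
Recursive splits:
  root=21; inorder splits into left=[1, 4, 16, 20], right=[22]
  root=1; inorder splits into left=[], right=[4, 16, 20]
  root=20; inorder splits into left=[4, 16], right=[]
  root=4; inorder splits into left=[], right=[16]
  root=16; inorder splits into left=[], right=[]
  root=22; inorder splits into left=[], right=[]
Reconstructed level-order: [21, 1, 22, 20, 4, 16]


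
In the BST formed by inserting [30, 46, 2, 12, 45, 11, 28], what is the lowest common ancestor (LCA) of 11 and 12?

Tree insertion order: [30, 46, 2, 12, 45, 11, 28]
Tree (level-order array): [30, 2, 46, None, 12, 45, None, 11, 28]
In a BST, the LCA of p=11, q=12 is the first node v on the
root-to-leaf path with p <= v <= q (go left if both < v, right if both > v).
Walk from root:
  at 30: both 11 and 12 < 30, go left
  at 2: both 11 and 12 > 2, go right
  at 12: 11 <= 12 <= 12, this is the LCA
LCA = 12


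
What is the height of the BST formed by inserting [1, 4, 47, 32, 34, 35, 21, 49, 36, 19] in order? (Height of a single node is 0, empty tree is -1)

Insertion order: [1, 4, 47, 32, 34, 35, 21, 49, 36, 19]
Tree (level-order array): [1, None, 4, None, 47, 32, 49, 21, 34, None, None, 19, None, None, 35, None, None, None, 36]
Compute height bottom-up (empty subtree = -1):
  height(19) = 1 + max(-1, -1) = 0
  height(21) = 1 + max(0, -1) = 1
  height(36) = 1 + max(-1, -1) = 0
  height(35) = 1 + max(-1, 0) = 1
  height(34) = 1 + max(-1, 1) = 2
  height(32) = 1 + max(1, 2) = 3
  height(49) = 1 + max(-1, -1) = 0
  height(47) = 1 + max(3, 0) = 4
  height(4) = 1 + max(-1, 4) = 5
  height(1) = 1 + max(-1, 5) = 6
Height = 6


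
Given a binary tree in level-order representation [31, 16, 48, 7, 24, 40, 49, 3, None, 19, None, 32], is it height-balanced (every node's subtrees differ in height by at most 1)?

Tree (level-order array): [31, 16, 48, 7, 24, 40, 49, 3, None, 19, None, 32]
Definition: a tree is height-balanced if, at every node, |h(left) - h(right)| <= 1 (empty subtree has height -1).
Bottom-up per-node check:
  node 3: h_left=-1, h_right=-1, diff=0 [OK], height=0
  node 7: h_left=0, h_right=-1, diff=1 [OK], height=1
  node 19: h_left=-1, h_right=-1, diff=0 [OK], height=0
  node 24: h_left=0, h_right=-1, diff=1 [OK], height=1
  node 16: h_left=1, h_right=1, diff=0 [OK], height=2
  node 32: h_left=-1, h_right=-1, diff=0 [OK], height=0
  node 40: h_left=0, h_right=-1, diff=1 [OK], height=1
  node 49: h_left=-1, h_right=-1, diff=0 [OK], height=0
  node 48: h_left=1, h_right=0, diff=1 [OK], height=2
  node 31: h_left=2, h_right=2, diff=0 [OK], height=3
All nodes satisfy the balance condition.
Result: Balanced


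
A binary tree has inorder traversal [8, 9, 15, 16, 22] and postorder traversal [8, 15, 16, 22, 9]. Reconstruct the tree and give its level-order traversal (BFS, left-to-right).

Inorder:   [8, 9, 15, 16, 22]
Postorder: [8, 15, 16, 22, 9]
Algorithm: postorder visits root last, so walk postorder right-to-left;
each value is the root of the current inorder slice — split it at that
value, recurse on the right subtree first, then the left.
Recursive splits:
  root=9; inorder splits into left=[8], right=[15, 16, 22]
  root=22; inorder splits into left=[15, 16], right=[]
  root=16; inorder splits into left=[15], right=[]
  root=15; inorder splits into left=[], right=[]
  root=8; inorder splits into left=[], right=[]
Reconstructed level-order: [9, 8, 22, 16, 15]


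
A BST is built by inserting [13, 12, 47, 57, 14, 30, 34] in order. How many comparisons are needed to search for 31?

Search path for 31: 13 -> 47 -> 14 -> 30 -> 34
Found: False
Comparisons: 5


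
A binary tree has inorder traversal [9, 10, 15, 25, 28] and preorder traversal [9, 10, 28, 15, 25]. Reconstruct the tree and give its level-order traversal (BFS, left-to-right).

Inorder:  [9, 10, 15, 25, 28]
Preorder: [9, 10, 28, 15, 25]
Algorithm: preorder visits root first, so consume preorder in order;
for each root, split the current inorder slice at that value into
left-subtree inorder and right-subtree inorder, then recurse.
Recursive splits:
  root=9; inorder splits into left=[], right=[10, 15, 25, 28]
  root=10; inorder splits into left=[], right=[15, 25, 28]
  root=28; inorder splits into left=[15, 25], right=[]
  root=15; inorder splits into left=[], right=[25]
  root=25; inorder splits into left=[], right=[]
Reconstructed level-order: [9, 10, 28, 15, 25]


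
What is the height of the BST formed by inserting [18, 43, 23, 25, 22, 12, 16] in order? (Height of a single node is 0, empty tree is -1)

Insertion order: [18, 43, 23, 25, 22, 12, 16]
Tree (level-order array): [18, 12, 43, None, 16, 23, None, None, None, 22, 25]
Compute height bottom-up (empty subtree = -1):
  height(16) = 1 + max(-1, -1) = 0
  height(12) = 1 + max(-1, 0) = 1
  height(22) = 1 + max(-1, -1) = 0
  height(25) = 1 + max(-1, -1) = 0
  height(23) = 1 + max(0, 0) = 1
  height(43) = 1 + max(1, -1) = 2
  height(18) = 1 + max(1, 2) = 3
Height = 3


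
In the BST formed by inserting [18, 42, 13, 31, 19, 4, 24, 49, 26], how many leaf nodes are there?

Tree built from: [18, 42, 13, 31, 19, 4, 24, 49, 26]
Tree (level-order array): [18, 13, 42, 4, None, 31, 49, None, None, 19, None, None, None, None, 24, None, 26]
Rule: A leaf has 0 children.
Per-node child counts:
  node 18: 2 child(ren)
  node 13: 1 child(ren)
  node 4: 0 child(ren)
  node 42: 2 child(ren)
  node 31: 1 child(ren)
  node 19: 1 child(ren)
  node 24: 1 child(ren)
  node 26: 0 child(ren)
  node 49: 0 child(ren)
Matching nodes: [4, 26, 49]
Count of leaf nodes: 3


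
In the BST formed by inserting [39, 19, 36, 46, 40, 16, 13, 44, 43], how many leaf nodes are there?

Tree built from: [39, 19, 36, 46, 40, 16, 13, 44, 43]
Tree (level-order array): [39, 19, 46, 16, 36, 40, None, 13, None, None, None, None, 44, None, None, 43]
Rule: A leaf has 0 children.
Per-node child counts:
  node 39: 2 child(ren)
  node 19: 2 child(ren)
  node 16: 1 child(ren)
  node 13: 0 child(ren)
  node 36: 0 child(ren)
  node 46: 1 child(ren)
  node 40: 1 child(ren)
  node 44: 1 child(ren)
  node 43: 0 child(ren)
Matching nodes: [13, 36, 43]
Count of leaf nodes: 3


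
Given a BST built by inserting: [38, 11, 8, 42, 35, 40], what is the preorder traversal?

Tree insertion order: [38, 11, 8, 42, 35, 40]
Tree (level-order array): [38, 11, 42, 8, 35, 40]
Preorder traversal: [38, 11, 8, 35, 42, 40]


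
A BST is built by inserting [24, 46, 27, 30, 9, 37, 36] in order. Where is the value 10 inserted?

Starting tree (level order): [24, 9, 46, None, None, 27, None, None, 30, None, 37, 36]
Insertion path: 24 -> 9
Result: insert 10 as right child of 9
Final tree (level order): [24, 9, 46, None, 10, 27, None, None, None, None, 30, None, 37, 36]


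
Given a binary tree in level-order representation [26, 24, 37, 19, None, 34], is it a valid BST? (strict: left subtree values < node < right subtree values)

Level-order array: [26, 24, 37, 19, None, 34]
Validate using subtree bounds (lo, hi): at each node, require lo < value < hi,
then recurse left with hi=value and right with lo=value.
Preorder trace (stopping at first violation):
  at node 26 with bounds (-inf, +inf): OK
  at node 24 with bounds (-inf, 26): OK
  at node 19 with bounds (-inf, 24): OK
  at node 37 with bounds (26, +inf): OK
  at node 34 with bounds (26, 37): OK
No violation found at any node.
Result: Valid BST


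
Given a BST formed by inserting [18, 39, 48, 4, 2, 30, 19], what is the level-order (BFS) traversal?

Tree insertion order: [18, 39, 48, 4, 2, 30, 19]
Tree (level-order array): [18, 4, 39, 2, None, 30, 48, None, None, 19]
BFS from the root, enqueuing left then right child of each popped node:
  queue [18] -> pop 18, enqueue [4, 39], visited so far: [18]
  queue [4, 39] -> pop 4, enqueue [2], visited so far: [18, 4]
  queue [39, 2] -> pop 39, enqueue [30, 48], visited so far: [18, 4, 39]
  queue [2, 30, 48] -> pop 2, enqueue [none], visited so far: [18, 4, 39, 2]
  queue [30, 48] -> pop 30, enqueue [19], visited so far: [18, 4, 39, 2, 30]
  queue [48, 19] -> pop 48, enqueue [none], visited so far: [18, 4, 39, 2, 30, 48]
  queue [19] -> pop 19, enqueue [none], visited so far: [18, 4, 39, 2, 30, 48, 19]
Result: [18, 4, 39, 2, 30, 48, 19]


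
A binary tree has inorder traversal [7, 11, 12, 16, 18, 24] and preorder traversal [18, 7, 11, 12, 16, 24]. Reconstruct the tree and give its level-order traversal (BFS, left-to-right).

Inorder:  [7, 11, 12, 16, 18, 24]
Preorder: [18, 7, 11, 12, 16, 24]
Algorithm: preorder visits root first, so consume preorder in order;
for each root, split the current inorder slice at that value into
left-subtree inorder and right-subtree inorder, then recurse.
Recursive splits:
  root=18; inorder splits into left=[7, 11, 12, 16], right=[24]
  root=7; inorder splits into left=[], right=[11, 12, 16]
  root=11; inorder splits into left=[], right=[12, 16]
  root=12; inorder splits into left=[], right=[16]
  root=16; inorder splits into left=[], right=[]
  root=24; inorder splits into left=[], right=[]
Reconstructed level-order: [18, 7, 24, 11, 12, 16]


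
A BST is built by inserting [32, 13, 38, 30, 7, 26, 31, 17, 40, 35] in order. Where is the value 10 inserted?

Starting tree (level order): [32, 13, 38, 7, 30, 35, 40, None, None, 26, 31, None, None, None, None, 17]
Insertion path: 32 -> 13 -> 7
Result: insert 10 as right child of 7
Final tree (level order): [32, 13, 38, 7, 30, 35, 40, None, 10, 26, 31, None, None, None, None, None, None, 17]


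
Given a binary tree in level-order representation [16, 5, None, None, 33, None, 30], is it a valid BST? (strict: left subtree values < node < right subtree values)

Level-order array: [16, 5, None, None, 33, None, 30]
Validate using subtree bounds (lo, hi): at each node, require lo < value < hi,
then recurse left with hi=value and right with lo=value.
Preorder trace (stopping at first violation):
  at node 16 with bounds (-inf, +inf): OK
  at node 5 with bounds (-inf, 16): OK
  at node 33 with bounds (5, 16): VIOLATION
Node 33 violates its bound: not (5 < 33 < 16).
Result: Not a valid BST


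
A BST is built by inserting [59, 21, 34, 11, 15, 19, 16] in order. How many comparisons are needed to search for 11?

Search path for 11: 59 -> 21 -> 11
Found: True
Comparisons: 3


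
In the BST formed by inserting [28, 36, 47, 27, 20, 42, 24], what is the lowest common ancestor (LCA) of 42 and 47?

Tree insertion order: [28, 36, 47, 27, 20, 42, 24]
Tree (level-order array): [28, 27, 36, 20, None, None, 47, None, 24, 42]
In a BST, the LCA of p=42, q=47 is the first node v on the
root-to-leaf path with p <= v <= q (go left if both < v, right if both > v).
Walk from root:
  at 28: both 42 and 47 > 28, go right
  at 36: both 42 and 47 > 36, go right
  at 47: 42 <= 47 <= 47, this is the LCA
LCA = 47


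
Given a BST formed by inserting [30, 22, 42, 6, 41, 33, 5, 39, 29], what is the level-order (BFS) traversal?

Tree insertion order: [30, 22, 42, 6, 41, 33, 5, 39, 29]
Tree (level-order array): [30, 22, 42, 6, 29, 41, None, 5, None, None, None, 33, None, None, None, None, 39]
BFS from the root, enqueuing left then right child of each popped node:
  queue [30] -> pop 30, enqueue [22, 42], visited so far: [30]
  queue [22, 42] -> pop 22, enqueue [6, 29], visited so far: [30, 22]
  queue [42, 6, 29] -> pop 42, enqueue [41], visited so far: [30, 22, 42]
  queue [6, 29, 41] -> pop 6, enqueue [5], visited so far: [30, 22, 42, 6]
  queue [29, 41, 5] -> pop 29, enqueue [none], visited so far: [30, 22, 42, 6, 29]
  queue [41, 5] -> pop 41, enqueue [33], visited so far: [30, 22, 42, 6, 29, 41]
  queue [5, 33] -> pop 5, enqueue [none], visited so far: [30, 22, 42, 6, 29, 41, 5]
  queue [33] -> pop 33, enqueue [39], visited so far: [30, 22, 42, 6, 29, 41, 5, 33]
  queue [39] -> pop 39, enqueue [none], visited so far: [30, 22, 42, 6, 29, 41, 5, 33, 39]
Result: [30, 22, 42, 6, 29, 41, 5, 33, 39]


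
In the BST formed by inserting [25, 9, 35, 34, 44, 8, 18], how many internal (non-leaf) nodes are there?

Tree built from: [25, 9, 35, 34, 44, 8, 18]
Tree (level-order array): [25, 9, 35, 8, 18, 34, 44]
Rule: An internal node has at least one child.
Per-node child counts:
  node 25: 2 child(ren)
  node 9: 2 child(ren)
  node 8: 0 child(ren)
  node 18: 0 child(ren)
  node 35: 2 child(ren)
  node 34: 0 child(ren)
  node 44: 0 child(ren)
Matching nodes: [25, 9, 35]
Count of internal (non-leaf) nodes: 3


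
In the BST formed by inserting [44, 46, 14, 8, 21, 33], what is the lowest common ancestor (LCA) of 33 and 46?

Tree insertion order: [44, 46, 14, 8, 21, 33]
Tree (level-order array): [44, 14, 46, 8, 21, None, None, None, None, None, 33]
In a BST, the LCA of p=33, q=46 is the first node v on the
root-to-leaf path with p <= v <= q (go left if both < v, right if both > v).
Walk from root:
  at 44: 33 <= 44 <= 46, this is the LCA
LCA = 44


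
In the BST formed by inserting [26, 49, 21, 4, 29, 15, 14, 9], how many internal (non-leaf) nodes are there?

Tree built from: [26, 49, 21, 4, 29, 15, 14, 9]
Tree (level-order array): [26, 21, 49, 4, None, 29, None, None, 15, None, None, 14, None, 9]
Rule: An internal node has at least one child.
Per-node child counts:
  node 26: 2 child(ren)
  node 21: 1 child(ren)
  node 4: 1 child(ren)
  node 15: 1 child(ren)
  node 14: 1 child(ren)
  node 9: 0 child(ren)
  node 49: 1 child(ren)
  node 29: 0 child(ren)
Matching nodes: [26, 21, 4, 15, 14, 49]
Count of internal (non-leaf) nodes: 6


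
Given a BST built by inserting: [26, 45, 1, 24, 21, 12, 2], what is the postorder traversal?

Tree insertion order: [26, 45, 1, 24, 21, 12, 2]
Tree (level-order array): [26, 1, 45, None, 24, None, None, 21, None, 12, None, 2]
Postorder traversal: [2, 12, 21, 24, 1, 45, 26]


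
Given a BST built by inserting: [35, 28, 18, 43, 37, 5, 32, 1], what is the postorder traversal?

Tree insertion order: [35, 28, 18, 43, 37, 5, 32, 1]
Tree (level-order array): [35, 28, 43, 18, 32, 37, None, 5, None, None, None, None, None, 1]
Postorder traversal: [1, 5, 18, 32, 28, 37, 43, 35]


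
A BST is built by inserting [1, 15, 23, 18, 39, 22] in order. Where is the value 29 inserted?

Starting tree (level order): [1, None, 15, None, 23, 18, 39, None, 22]
Insertion path: 1 -> 15 -> 23 -> 39
Result: insert 29 as left child of 39
Final tree (level order): [1, None, 15, None, 23, 18, 39, None, 22, 29]


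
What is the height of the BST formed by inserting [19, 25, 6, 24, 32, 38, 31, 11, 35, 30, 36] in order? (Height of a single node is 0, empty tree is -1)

Insertion order: [19, 25, 6, 24, 32, 38, 31, 11, 35, 30, 36]
Tree (level-order array): [19, 6, 25, None, 11, 24, 32, None, None, None, None, 31, 38, 30, None, 35, None, None, None, None, 36]
Compute height bottom-up (empty subtree = -1):
  height(11) = 1 + max(-1, -1) = 0
  height(6) = 1 + max(-1, 0) = 1
  height(24) = 1 + max(-1, -1) = 0
  height(30) = 1 + max(-1, -1) = 0
  height(31) = 1 + max(0, -1) = 1
  height(36) = 1 + max(-1, -1) = 0
  height(35) = 1 + max(-1, 0) = 1
  height(38) = 1 + max(1, -1) = 2
  height(32) = 1 + max(1, 2) = 3
  height(25) = 1 + max(0, 3) = 4
  height(19) = 1 + max(1, 4) = 5
Height = 5


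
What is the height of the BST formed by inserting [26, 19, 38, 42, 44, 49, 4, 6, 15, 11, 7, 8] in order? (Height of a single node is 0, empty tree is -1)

Insertion order: [26, 19, 38, 42, 44, 49, 4, 6, 15, 11, 7, 8]
Tree (level-order array): [26, 19, 38, 4, None, None, 42, None, 6, None, 44, None, 15, None, 49, 11, None, None, None, 7, None, None, 8]
Compute height bottom-up (empty subtree = -1):
  height(8) = 1 + max(-1, -1) = 0
  height(7) = 1 + max(-1, 0) = 1
  height(11) = 1 + max(1, -1) = 2
  height(15) = 1 + max(2, -1) = 3
  height(6) = 1 + max(-1, 3) = 4
  height(4) = 1 + max(-1, 4) = 5
  height(19) = 1 + max(5, -1) = 6
  height(49) = 1 + max(-1, -1) = 0
  height(44) = 1 + max(-1, 0) = 1
  height(42) = 1 + max(-1, 1) = 2
  height(38) = 1 + max(-1, 2) = 3
  height(26) = 1 + max(6, 3) = 7
Height = 7


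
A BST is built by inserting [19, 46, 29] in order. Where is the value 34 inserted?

Starting tree (level order): [19, None, 46, 29]
Insertion path: 19 -> 46 -> 29
Result: insert 34 as right child of 29
Final tree (level order): [19, None, 46, 29, None, None, 34]


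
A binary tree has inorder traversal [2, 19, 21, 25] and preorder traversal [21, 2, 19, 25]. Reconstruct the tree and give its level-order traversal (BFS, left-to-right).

Inorder:  [2, 19, 21, 25]
Preorder: [21, 2, 19, 25]
Algorithm: preorder visits root first, so consume preorder in order;
for each root, split the current inorder slice at that value into
left-subtree inorder and right-subtree inorder, then recurse.
Recursive splits:
  root=21; inorder splits into left=[2, 19], right=[25]
  root=2; inorder splits into left=[], right=[19]
  root=19; inorder splits into left=[], right=[]
  root=25; inorder splits into left=[], right=[]
Reconstructed level-order: [21, 2, 25, 19]


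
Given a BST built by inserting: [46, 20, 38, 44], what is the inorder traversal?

Tree insertion order: [46, 20, 38, 44]
Tree (level-order array): [46, 20, None, None, 38, None, 44]
Inorder traversal: [20, 38, 44, 46]


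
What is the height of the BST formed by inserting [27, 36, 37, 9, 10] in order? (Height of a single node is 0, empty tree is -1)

Insertion order: [27, 36, 37, 9, 10]
Tree (level-order array): [27, 9, 36, None, 10, None, 37]
Compute height bottom-up (empty subtree = -1):
  height(10) = 1 + max(-1, -1) = 0
  height(9) = 1 + max(-1, 0) = 1
  height(37) = 1 + max(-1, -1) = 0
  height(36) = 1 + max(-1, 0) = 1
  height(27) = 1 + max(1, 1) = 2
Height = 2


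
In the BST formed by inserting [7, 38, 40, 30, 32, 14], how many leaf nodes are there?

Tree built from: [7, 38, 40, 30, 32, 14]
Tree (level-order array): [7, None, 38, 30, 40, 14, 32]
Rule: A leaf has 0 children.
Per-node child counts:
  node 7: 1 child(ren)
  node 38: 2 child(ren)
  node 30: 2 child(ren)
  node 14: 0 child(ren)
  node 32: 0 child(ren)
  node 40: 0 child(ren)
Matching nodes: [14, 32, 40]
Count of leaf nodes: 3


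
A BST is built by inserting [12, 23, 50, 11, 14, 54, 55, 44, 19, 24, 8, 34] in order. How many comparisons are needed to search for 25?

Search path for 25: 12 -> 23 -> 50 -> 44 -> 24 -> 34
Found: False
Comparisons: 6


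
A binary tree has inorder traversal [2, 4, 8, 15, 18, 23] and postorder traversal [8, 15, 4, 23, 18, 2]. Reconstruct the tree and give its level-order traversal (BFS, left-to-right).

Inorder:   [2, 4, 8, 15, 18, 23]
Postorder: [8, 15, 4, 23, 18, 2]
Algorithm: postorder visits root last, so walk postorder right-to-left;
each value is the root of the current inorder slice — split it at that
value, recurse on the right subtree first, then the left.
Recursive splits:
  root=2; inorder splits into left=[], right=[4, 8, 15, 18, 23]
  root=18; inorder splits into left=[4, 8, 15], right=[23]
  root=23; inorder splits into left=[], right=[]
  root=4; inorder splits into left=[], right=[8, 15]
  root=15; inorder splits into left=[8], right=[]
  root=8; inorder splits into left=[], right=[]
Reconstructed level-order: [2, 18, 4, 23, 15, 8]
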